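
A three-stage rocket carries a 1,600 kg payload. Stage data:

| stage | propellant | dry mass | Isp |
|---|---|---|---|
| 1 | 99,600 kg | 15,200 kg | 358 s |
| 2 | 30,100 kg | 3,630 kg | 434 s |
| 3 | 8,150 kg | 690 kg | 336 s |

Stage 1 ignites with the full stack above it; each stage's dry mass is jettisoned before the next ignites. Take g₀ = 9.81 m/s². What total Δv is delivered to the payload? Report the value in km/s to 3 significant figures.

Ignition mass of stage 1 = 99,600+15,200 + 30,100+3,630 + 8,150+690 + 1,600 = 158,970 kg.
Stage 1: m₀ = 158,970 kg, m_f = 158,970 − 99,600 = 59,370 kg; Δv = 358×9.81×ln(2.678) = 3512.0×0.9849 ≈ 3459 m/s.
Stage 2: m₀ = 44,170 kg, m_f = 44,170 − 30,100 = 14,070 kg; Δv = 434×9.81×ln(3.139) = 4257.5×1.1440 ≈ 4871 m/s.
Stage 3: m₀ = 10,440 kg, m_f = 10,440 − 8,150 = 2,290 kg; Δv = 336×9.81×ln(4.559) = 3296.2×1.5171 ≈ 5001 m/s.
Total Δv = 3459 + 4871 + 5001 = 13331 m/s.

Δv ≈ 13.3 km/s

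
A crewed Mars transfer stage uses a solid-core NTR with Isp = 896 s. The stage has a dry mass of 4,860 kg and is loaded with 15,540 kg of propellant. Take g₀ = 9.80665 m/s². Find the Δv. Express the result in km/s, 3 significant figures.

v_e = Isp · g₀ = 896 × 9.80665 = 8786.8 m/s.
m₀ = m_dry + m_prop = 4,860 + 15,540 = 20,400 kg.
Δv = v_e · ln(m₀/m_f) = 8786.8 × ln(4.198) = 8786.8 × 1.4345 ≈ 12604.6 m/s.

Δv ≈ 12.6 km/s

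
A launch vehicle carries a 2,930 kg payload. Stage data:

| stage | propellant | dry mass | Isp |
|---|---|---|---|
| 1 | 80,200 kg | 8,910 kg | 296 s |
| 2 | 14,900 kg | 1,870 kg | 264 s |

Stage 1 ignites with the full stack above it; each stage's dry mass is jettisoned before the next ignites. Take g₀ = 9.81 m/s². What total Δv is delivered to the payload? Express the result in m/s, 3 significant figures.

Ignition mass of stage 1 = 80,200+8,910 + 14,900+1,870 + 2,930 = 108,810 kg.
Stage 1: m₀ = 108,810 kg, m_f = 108,810 − 80,200 = 28,610 kg; Δv = 296×9.81×ln(3.803) = 2903.8×1.3358 ≈ 3879 m/s.
Stage 2: m₀ = 19,700 kg, m_f = 19,700 − 14,900 = 4,800 kg; Δv = 264×9.81×ln(4.104) = 2589.8×1.4120 ≈ 3657 m/s.
Total Δv = 3879 + 3657 = 7536 m/s.

Δv ≈ 7540 m/s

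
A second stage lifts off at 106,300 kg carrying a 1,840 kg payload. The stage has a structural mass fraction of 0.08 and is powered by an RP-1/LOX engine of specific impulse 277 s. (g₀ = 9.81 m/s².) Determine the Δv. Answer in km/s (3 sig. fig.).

Stage wet mass = m₀ − payload = 106,300 − 1,840 = 104,460 kg.
Stage dry mass = ε × stage wet mass = 0.08 × 104,460 = 8,356.8 kg.
Burnout mass m_f = stage dry + payload = 8,356.8 + 1,840 = 10,196.8 kg.
v_e = Isp · g₀ = 277 × 9.81 = 2717.4 m/s.
Δv = v_e · ln(106,300/10,196.8) = 2717.4 × ln(10.42) = 2717.4 × 2.3442 ≈ 6370 m/s.

Δv ≈ 6.37 km/s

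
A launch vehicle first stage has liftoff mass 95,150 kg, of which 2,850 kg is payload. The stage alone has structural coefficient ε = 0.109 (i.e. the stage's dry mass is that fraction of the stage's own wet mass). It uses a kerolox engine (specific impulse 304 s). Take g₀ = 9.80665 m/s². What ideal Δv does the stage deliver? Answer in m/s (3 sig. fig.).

Δv ≈ 5950 m/s

Stage wet mass = m₀ − payload = 95,150 − 2,850 = 92,300 kg.
Stage dry mass = ε × stage wet mass = 0.109 × 92,300 = 10,060.7 kg.
Burnout mass m_f = stage dry + payload = 10,060.7 + 2,850 = 12,910.7 kg.
v_e = Isp · g₀ = 304 × 9.80665 = 2981.2 m/s.
Using Δv = v_e ln(m₀/m_f): Δv = v_e · ln(95,150/12,910.7) = 2981.2 × ln(7.37) = 2981.2 × 1.9974 ≈ 5955 m/s.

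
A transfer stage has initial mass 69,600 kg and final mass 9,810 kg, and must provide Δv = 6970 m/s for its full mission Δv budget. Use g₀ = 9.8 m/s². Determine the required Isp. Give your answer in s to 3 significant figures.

Isp ≈ 363 s

ln(m₀/m_f) = ln(69600/9810) = ln(7.095) = 1.9594.
v_e = Δv / ln(m₀/m_f) = 6970 / 1.9594 = 3557.3 m/s.
Isp = v_e / g₀ = 3557.3 / 9.8 = 363.0 s.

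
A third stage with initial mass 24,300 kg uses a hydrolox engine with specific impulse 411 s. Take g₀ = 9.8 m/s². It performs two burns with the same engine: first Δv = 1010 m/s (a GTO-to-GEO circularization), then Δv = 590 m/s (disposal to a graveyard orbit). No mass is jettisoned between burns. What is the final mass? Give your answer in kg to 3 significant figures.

v_e = Isp · g₀ = 411 × 9.8 = 4027.8 m/s.
After the first burn: m = 24300 × exp(−1010/4027.8) = 24300 × 0.77821 = 18,910.5 kg.
After the second burn: m = 18,910.5 × exp(−590/4027.8) = 18,910.5 × 0.86374 = 16,333.8 kg.

final mass ≈ 16300 kg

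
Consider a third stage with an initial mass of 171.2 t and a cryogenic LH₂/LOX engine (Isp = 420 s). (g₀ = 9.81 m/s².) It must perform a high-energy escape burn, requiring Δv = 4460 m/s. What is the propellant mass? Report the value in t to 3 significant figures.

propellant mass ≈ 113 t

v_e = Isp · g₀ = 420 × 9.81 = 4120.2 m/s.
Rocket equation: m₀/m_f = exp(Δv / v_e) = exp(4460 / 4120.2) = exp(1.0825) = 2.9520.
m_f = 171.2 / 2.9520 = 57.9946 t, so propellant = m₀ − m_f = 171.2 − 57.9946 = 113.2054 t.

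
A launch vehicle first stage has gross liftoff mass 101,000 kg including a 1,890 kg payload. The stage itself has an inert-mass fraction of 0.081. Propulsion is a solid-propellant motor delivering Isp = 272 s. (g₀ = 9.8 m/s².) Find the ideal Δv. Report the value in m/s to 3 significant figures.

Stage wet mass = m₀ − payload = 101,000 − 1,890 = 99,110 kg.
Stage dry mass = ε × stage wet mass = 0.081 × 99,110 = 8,027.91 kg.
Burnout mass m_f = stage dry + payload = 8,027.91 + 1,890 = 9,917.91 kg.
v_e = Isp · g₀ = 272 × 9.8 = 2665.6 m/s.
Using Δv = v_e ln(m₀/m_f): Δv = v_e · ln(101,000/9,917.91) = 2665.6 × ln(10.18) = 2665.6 × 2.3208 ≈ 6186 m/s.

Δv ≈ 6190 m/s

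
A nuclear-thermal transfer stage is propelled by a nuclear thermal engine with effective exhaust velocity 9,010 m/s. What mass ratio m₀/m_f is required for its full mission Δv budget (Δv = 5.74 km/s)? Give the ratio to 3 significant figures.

Using Δv = v_e ln(m₀/m_f): m₀/m_f = exp(Δv / v_e) = exp(5740 / 9010.0) = exp(0.6371) = 1.8909.

mass ratio ≈ 1.89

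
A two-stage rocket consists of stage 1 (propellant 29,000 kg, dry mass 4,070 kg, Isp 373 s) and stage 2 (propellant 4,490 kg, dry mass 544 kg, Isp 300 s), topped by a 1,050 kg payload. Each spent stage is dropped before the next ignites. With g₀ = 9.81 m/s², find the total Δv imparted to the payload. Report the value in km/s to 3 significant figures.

Ignition mass of stage 1 = 29,000+4,070 + 4,490+544 + 1,050 = 39,154 kg.
Stage 1: m₀ = 39,154 kg, m_f = 39,154 − 29,000 = 10,154 kg; Δv = 373×9.81×ln(3.856) = 3659.1×1.3496 ≈ 4938 m/s.
Stage 2: m₀ = 6,084 kg, m_f = 6,084 − 4,490 = 1,594 kg; Δv = 300×9.81×ln(3.817) = 2943.0×1.3394 ≈ 3942 m/s.
Total Δv = 4938 + 3942 = 8880 m/s.

Δv ≈ 8.88 km/s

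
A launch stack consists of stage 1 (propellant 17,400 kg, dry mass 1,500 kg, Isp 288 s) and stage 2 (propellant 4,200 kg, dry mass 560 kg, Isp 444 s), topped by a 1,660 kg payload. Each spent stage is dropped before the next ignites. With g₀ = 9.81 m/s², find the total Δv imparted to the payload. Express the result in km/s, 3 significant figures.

Δv ≈ 7.91 km/s

Ignition mass of stage 1 = 17,400+1,500 + 4,200+560 + 1,660 = 25,320 kg.
Stage 1: m₀ = 25,320 kg, m_f = 25,320 − 17,400 = 7,920 kg; Δv = 288×9.81×ln(3.197) = 2825.3×1.1622 ≈ 3284 m/s.
Stage 2: m₀ = 6,420 kg, m_f = 6,420 − 4,200 = 2,220 kg; Δv = 444×9.81×ln(2.892) = 4355.6×1.0619 ≈ 4625 m/s.
Total Δv = 3284 + 4625 = 7909 m/s.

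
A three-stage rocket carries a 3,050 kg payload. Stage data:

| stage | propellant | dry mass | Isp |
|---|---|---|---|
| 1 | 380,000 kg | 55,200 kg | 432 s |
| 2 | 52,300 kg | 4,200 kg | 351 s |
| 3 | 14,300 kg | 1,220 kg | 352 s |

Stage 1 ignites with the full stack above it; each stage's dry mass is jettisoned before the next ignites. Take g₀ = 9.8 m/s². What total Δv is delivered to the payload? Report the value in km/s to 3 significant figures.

Δv ≈ 15.0 km/s

Ignition mass of stage 1 = 380,000+55,200 + 52,300+4,200 + 14,300+1,220 + 3,050 = 510,270 kg.
Stage 1: m₀ = 510,270 kg, m_f = 510,270 − 380,000 = 130,270 kg; Δv = 432×9.8×ln(3.917) = 4233.6×1.3653 ≈ 5780 m/s.
Stage 2: m₀ = 75,070 kg, m_f = 75,070 − 52,300 = 22,770 kg; Δv = 351×9.8×ln(3.297) = 3439.8×1.1930 ≈ 4104 m/s.
Stage 3: m₀ = 18,570 kg, m_f = 18,570 − 14,300 = 4,270 kg; Δv = 352×9.8×ln(4.349) = 3449.6×1.4699 ≈ 5071 m/s.
Total Δv = 5780 + 4104 + 5071 = 14955 m/s.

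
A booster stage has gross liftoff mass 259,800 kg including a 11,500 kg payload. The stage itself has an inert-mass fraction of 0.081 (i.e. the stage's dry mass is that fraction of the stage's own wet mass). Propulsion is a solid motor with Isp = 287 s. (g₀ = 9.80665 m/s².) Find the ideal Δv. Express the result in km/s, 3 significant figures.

Δv ≈ 5.93 km/s

Stage wet mass = m₀ − payload = 259,800 − 11,500 = 248,300 kg.
Stage dry mass = ε × stage wet mass = 0.081 × 248,300 = 20,112.3 kg.
Burnout mass m_f = stage dry + payload = 20,112.3 + 11,500 = 31,612.3 kg.
v_e = Isp · g₀ = 287 × 9.80665 = 2814.5 m/s.
By the Tsiolkovsky rocket equation, Δv = v_e · ln(259,800/31,612.3) = 2814.5 × ln(8.218) = 2814.5 × 2.1064 ≈ 5928 m/s.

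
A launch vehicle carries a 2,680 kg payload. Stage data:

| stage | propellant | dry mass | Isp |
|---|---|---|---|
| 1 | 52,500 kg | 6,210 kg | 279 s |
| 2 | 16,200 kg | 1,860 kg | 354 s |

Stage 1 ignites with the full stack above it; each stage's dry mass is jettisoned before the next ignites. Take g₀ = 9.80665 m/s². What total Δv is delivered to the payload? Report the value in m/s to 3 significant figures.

Ignition mass of stage 1 = 52,500+6,210 + 16,200+1,860 + 2,680 = 79,450 kg.
Stage 1: m₀ = 79,450 kg, m_f = 79,450 − 52,500 = 26,950 kg; Δv = 279×9.80665×ln(2.948) = 2736.1×1.0811 ≈ 2958 m/s.
Stage 2: m₀ = 20,740 kg, m_f = 20,740 − 16,200 = 4,540 kg; Δv = 354×9.80665×ln(4.568) = 3471.6×1.5191 ≈ 5274 m/s.
Total Δv = 2958 + 5274 = 8232 m/s.

Δv ≈ 8230 m/s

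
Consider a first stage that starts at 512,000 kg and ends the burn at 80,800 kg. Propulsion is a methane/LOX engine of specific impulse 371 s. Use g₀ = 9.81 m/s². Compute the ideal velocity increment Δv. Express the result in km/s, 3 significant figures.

v_e = Isp · g₀ = 371 × 9.81 = 3639.5 m/s.
Δv = v_e · ln(m₀/m_f) = 3639.5 × ln(6.337) = 3639.5 × 1.8463 ≈ 6719.8 m/s.

Δv ≈ 6.72 km/s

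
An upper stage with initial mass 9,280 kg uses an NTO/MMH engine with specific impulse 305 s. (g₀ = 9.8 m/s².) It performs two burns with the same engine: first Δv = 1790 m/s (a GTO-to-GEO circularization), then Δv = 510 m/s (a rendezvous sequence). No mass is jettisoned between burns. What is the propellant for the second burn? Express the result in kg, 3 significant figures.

propellant for the second burn ≈ 800 kg

v_e = Isp · g₀ = 305 × 9.8 = 2989.0 m/s.
After the first burn: m = 9280 × exp(−1790/2989.0) = 9280 × 0.54944 = 5,098.8 kg.
After the second burn: m = 5,098.8 × exp(−510/2989.0) = 5,098.8 × 0.84314 = 4,299 kg.
Second-burn propellant = 5,098.8 − 4,299 = 799.8 kg.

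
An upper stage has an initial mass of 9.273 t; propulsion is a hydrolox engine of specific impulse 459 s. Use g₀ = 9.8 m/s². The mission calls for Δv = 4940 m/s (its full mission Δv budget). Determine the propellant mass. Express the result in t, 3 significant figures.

v_e = Isp · g₀ = 459 × 9.8 = 4498.2 m/s.
Using Δv = v_e ln(m₀/m_f): m₀/m_f = exp(Δv / v_e) = exp(4940 / 4498.2) = exp(1.0982) = 2.9988.
m_f = 9.273 / 2.9988 = 3.09224 t, so propellant = m₀ − m_f = 9.273 − 3.09224 = 6.18076 t.

propellant mass ≈ 6.18 t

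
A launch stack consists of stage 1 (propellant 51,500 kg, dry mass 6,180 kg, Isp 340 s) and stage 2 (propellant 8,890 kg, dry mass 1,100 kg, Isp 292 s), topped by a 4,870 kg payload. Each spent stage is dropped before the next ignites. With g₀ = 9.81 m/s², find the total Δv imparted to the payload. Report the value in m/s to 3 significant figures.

Ignition mass of stage 1 = 51,500+6,180 + 8,890+1,100 + 4,870 = 72,540 kg.
Stage 1: m₀ = 72,540 kg, m_f = 72,540 − 51,500 = 21,040 kg; Δv = 340×9.81×ln(3.448) = 3335.4×1.2377 ≈ 4128 m/s.
Stage 2: m₀ = 14,860 kg, m_f = 14,860 − 8,890 = 5,970 kg; Δv = 292×9.81×ln(2.489) = 2864.5×0.9119 ≈ 2612 m/s.
Total Δv = 4128 + 2612 = 6740 m/s.

Δv ≈ 6740 m/s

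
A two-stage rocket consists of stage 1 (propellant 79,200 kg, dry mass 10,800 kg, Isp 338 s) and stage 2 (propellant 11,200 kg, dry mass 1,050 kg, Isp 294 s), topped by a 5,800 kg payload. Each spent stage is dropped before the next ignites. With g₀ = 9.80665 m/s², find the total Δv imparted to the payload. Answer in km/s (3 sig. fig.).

Δv ≈ 7.17 km/s

Ignition mass of stage 1 = 79,200+10,800 + 11,200+1,050 + 5,800 = 108,050 kg.
Stage 1: m₀ = 108,050 kg, m_f = 108,050 − 79,200 = 28,850 kg; Δv = 338×9.80665×ln(3.745) = 3314.6×1.3205 ≈ 4377 m/s.
Stage 2: m₀ = 18,050 kg, m_f = 18,050 − 11,200 = 6,850 kg; Δv = 294×9.80665×ln(2.635) = 2883.2×0.9689 ≈ 2793 m/s.
Total Δv = 4377 + 2793 = 7170 m/s.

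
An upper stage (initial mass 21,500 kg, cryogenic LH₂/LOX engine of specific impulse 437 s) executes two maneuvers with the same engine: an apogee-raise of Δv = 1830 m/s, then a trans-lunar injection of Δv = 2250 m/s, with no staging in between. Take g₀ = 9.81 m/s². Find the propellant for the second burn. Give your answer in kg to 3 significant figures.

propellant for the second burn ≈ 5730 kg

v_e = Isp · g₀ = 437 × 9.81 = 4287.0 m/s.
After the first burn: m = 21500 × exp(−1830/4287.0) = 21500 × 0.65255 = 14,029.8 kg.
After the second burn: m = 14,029.8 × exp(−2250/4287.0) = 14,029.8 × 0.59165 = 8,300.73 kg.
Second-burn propellant = 14,029.8 − 8,300.73 = 5,729.07 kg.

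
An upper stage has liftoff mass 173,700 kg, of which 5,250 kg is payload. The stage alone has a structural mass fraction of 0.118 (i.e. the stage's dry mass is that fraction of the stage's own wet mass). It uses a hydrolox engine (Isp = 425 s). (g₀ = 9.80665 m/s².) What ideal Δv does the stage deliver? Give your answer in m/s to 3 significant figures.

Stage wet mass = m₀ − payload = 173,700 − 5,250 = 168,450 kg.
Stage dry mass = ε × stage wet mass = 0.118 × 168,450 = 19,877.1 kg.
Burnout mass m_f = stage dry + payload = 19,877.1 + 5,250 = 25,127.1 kg.
v_e = Isp · g₀ = 425 × 9.80665 = 4167.8 m/s.
From the ideal rocket equation, Δv = v_e · ln(173,700/25,127.1) = 4167.8 × ln(6.913) = 4167.8 × 1.9334 ≈ 8058 m/s.

Δv ≈ 8060 m/s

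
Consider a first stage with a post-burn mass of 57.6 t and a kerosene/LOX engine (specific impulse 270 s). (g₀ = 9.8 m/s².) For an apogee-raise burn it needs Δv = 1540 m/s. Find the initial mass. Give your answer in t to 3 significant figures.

initial mass ≈ 103 t

v_e = Isp · g₀ = 270 × 9.8 = 2646.0 m/s.
m₀/m_f = exp(Δv / v_e) = exp(1540 / 2646.0) = exp(0.5820) = 1.7896.
m₀ = m_f × 1.7896 = 57.6 × 1.7896 = 103.081 t.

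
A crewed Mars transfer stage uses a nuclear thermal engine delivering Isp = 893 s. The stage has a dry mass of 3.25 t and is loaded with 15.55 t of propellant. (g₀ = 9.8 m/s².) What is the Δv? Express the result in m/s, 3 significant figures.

v_e = Isp · g₀ = 893 × 9.8 = 8751.4 m/s.
m₀ = m_dry + m_prop = 3.25 + 15.55 = 18.8 t.
Rocket equation: Δv = v_e · ln(m₀/m_f) = 8751.4 × ln(5.785) = 8751.4 × 1.7552 ≈ 15360.5 m/s.

Δv ≈ 15400 m/s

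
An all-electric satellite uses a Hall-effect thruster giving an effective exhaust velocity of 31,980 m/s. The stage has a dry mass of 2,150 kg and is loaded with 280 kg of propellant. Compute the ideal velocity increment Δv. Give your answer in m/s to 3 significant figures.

m₀ = m_dry + m_prop = 2,150 + 280 = 2,430 kg.
Δv = v_e · ln(m₀/m_f) = 31980.0 × ln(1.13) = 31980.0 × 0.1224 ≈ 3915.1 m/s.

Δv ≈ 3920 m/s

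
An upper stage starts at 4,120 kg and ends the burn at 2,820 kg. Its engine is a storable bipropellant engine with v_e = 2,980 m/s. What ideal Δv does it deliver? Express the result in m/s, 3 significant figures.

Δv ≈ 1130 m/s

Rocket equation: Δv = v_e · ln(m₀/m_f) = 2980.0 × ln(1.461) = 2980.0 × 0.3791 ≈ 1129.8 m/s.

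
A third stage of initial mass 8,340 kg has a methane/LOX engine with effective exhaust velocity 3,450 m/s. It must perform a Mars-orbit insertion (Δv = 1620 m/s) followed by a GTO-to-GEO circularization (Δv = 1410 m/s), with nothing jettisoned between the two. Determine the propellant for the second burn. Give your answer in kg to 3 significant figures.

After the first burn: m = 8340 × exp(−1620/3450.0) = 8340 × 0.62527 = 5,214.75 kg.
After the second burn: m = 5,214.75 × exp(−1410/3450.0) = 5,214.75 × 0.66452 = 3,465.31 kg.
Second-burn propellant = 5,214.75 − 3,465.31 = 1,749.44 kg.

propellant for the second burn ≈ 1750 kg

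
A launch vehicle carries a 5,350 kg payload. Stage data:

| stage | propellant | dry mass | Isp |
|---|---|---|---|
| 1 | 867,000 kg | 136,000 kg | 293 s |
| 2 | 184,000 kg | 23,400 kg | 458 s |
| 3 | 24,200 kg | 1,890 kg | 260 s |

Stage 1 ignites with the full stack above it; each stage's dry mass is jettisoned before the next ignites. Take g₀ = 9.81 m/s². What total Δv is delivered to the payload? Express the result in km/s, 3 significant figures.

Ignition mass of stage 1 = 867,000+136,000 + 184,000+23,400 + 24,200+1,890 + 5,350 = 1,241,840 kg.
Stage 1: m₀ = 1,241,840 kg, m_f = 1,241,840 − 867,000 = 374,840 kg; Δv = 293×9.81×ln(3.313) = 2874.3×1.1979 ≈ 3443 m/s.
Stage 2: m₀ = 238,840 kg, m_f = 238,840 − 184,000 = 54,840 kg; Δv = 458×9.81×ln(4.355) = 4493.0×1.4714 ≈ 6611 m/s.
Stage 3: m₀ = 31,440 kg, m_f = 31,440 − 24,200 = 7,240 kg; Δv = 260×9.81×ln(4.343) = 2550.6×1.4685 ≈ 3745 m/s.
Total Δv = 3443 + 6611 + 3745 = 13799 m/s.

Δv ≈ 13.8 km/s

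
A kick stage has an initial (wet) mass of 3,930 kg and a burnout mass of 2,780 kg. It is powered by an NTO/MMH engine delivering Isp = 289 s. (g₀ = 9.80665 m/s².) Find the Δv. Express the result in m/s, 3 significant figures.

v_e = Isp · g₀ = 289 × 9.80665 = 2834.1 m/s.
Rocket equation: Δv = v_e · ln(m₀/m_f) = 2834.1 × ln(1.414) = 2834.1 × 0.3462 ≈ 981.1 m/s.

Δv ≈ 981 m/s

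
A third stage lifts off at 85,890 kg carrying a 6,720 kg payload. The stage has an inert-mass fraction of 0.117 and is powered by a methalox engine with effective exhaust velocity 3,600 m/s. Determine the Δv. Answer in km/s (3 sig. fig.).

Stage wet mass = m₀ − payload = 85,890 − 6,720 = 79,170 kg.
Stage dry mass = ε × stage wet mass = 0.117 × 79,170 = 9,262.89 kg.
Burnout mass m_f = stage dry + payload = 9,262.89 + 6,720 = 15,982.89 kg.
From the ideal rocket equation, Δv = v_e · ln(85,890/15,982.89) = 3600.0 × ln(5.374) = 3600.0 × 1.6815 ≈ 6054 m/s.

Δv ≈ 6.05 km/s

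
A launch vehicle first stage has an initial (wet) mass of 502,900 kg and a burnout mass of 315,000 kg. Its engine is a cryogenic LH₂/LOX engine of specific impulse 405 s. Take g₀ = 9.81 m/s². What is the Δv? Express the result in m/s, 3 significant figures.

Δv ≈ 1860 m/s

v_e = Isp · g₀ = 405 × 9.81 = 3973.1 m/s.
Δv = v_e · ln(m₀/m_f) = 3973.1 × ln(1.597) = 3973.1 × 0.4678 ≈ 1858.7 m/s.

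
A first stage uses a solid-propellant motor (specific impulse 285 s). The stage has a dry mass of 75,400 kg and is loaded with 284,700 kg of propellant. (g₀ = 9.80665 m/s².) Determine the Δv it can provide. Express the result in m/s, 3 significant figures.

v_e = Isp · g₀ = 285 × 9.80665 = 2794.9 m/s.
m₀ = m_dry + m_prop = 75,400 + 284,700 = 360,100 kg.
By the Tsiolkovsky rocket equation, Δv = v_e · ln(m₀/m_f) = 2794.9 × ln(4.776) = 2794.9 × 1.5636 ≈ 4370.0 m/s.

Δv ≈ 4370 m/s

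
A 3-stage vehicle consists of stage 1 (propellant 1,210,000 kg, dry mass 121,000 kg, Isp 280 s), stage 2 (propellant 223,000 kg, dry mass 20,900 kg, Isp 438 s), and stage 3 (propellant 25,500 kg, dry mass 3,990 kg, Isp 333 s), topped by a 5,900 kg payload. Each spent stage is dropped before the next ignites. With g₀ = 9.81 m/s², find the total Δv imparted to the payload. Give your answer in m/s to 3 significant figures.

Ignition mass of stage 1 = 1,210,000+121,000 + 223,000+20,900 + 25,500+3,990 + 5,900 = 1,610,290 kg.
Stage 1: m₀ = 1,610,290 kg, m_f = 1,610,290 − 1,210,000 = 400,290 kg; Δv = 280×9.81×ln(4.023) = 2746.8×1.3920 ≈ 3823 m/s.
Stage 2: m₀ = 279,290 kg, m_f = 279,290 − 223,000 = 56,290 kg; Δv = 438×9.81×ln(4.962) = 4296.8×1.6017 ≈ 6882 m/s.
Stage 3: m₀ = 35,390 kg, m_f = 35,390 − 25,500 = 9,890 kg; Δv = 333×9.81×ln(3.578) = 3266.7×1.2749 ≈ 4165 m/s.
Total Δv = 3823 + 6882 + 4165 = 14870 m/s.

Δv ≈ 14900 m/s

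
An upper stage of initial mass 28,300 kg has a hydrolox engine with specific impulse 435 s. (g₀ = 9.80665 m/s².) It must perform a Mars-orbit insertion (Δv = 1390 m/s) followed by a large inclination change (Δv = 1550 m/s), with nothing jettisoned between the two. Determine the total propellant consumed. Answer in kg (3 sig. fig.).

total propellant consumed ≈ 14100 kg

v_e = Isp · g₀ = 435 × 9.80665 = 4265.9 m/s.
After the first burn: m = 28300 × exp(−1390/4265.9) = 28300 × 0.72192 = 20,430.3 kg.
After the second burn: m = 20,430.3 × exp(−1550/4265.9) = 20,430.3 × 0.69534 = 14,206 kg.
Total propellant = m₀ − m_final = 28300 − 14,206 = 14,094 kg.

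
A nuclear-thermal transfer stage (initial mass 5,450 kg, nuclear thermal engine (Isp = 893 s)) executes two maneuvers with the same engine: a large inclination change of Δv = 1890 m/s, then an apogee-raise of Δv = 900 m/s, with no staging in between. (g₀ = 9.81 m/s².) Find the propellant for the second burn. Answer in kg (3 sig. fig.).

v_e = Isp · g₀ = 893 × 9.81 = 8760.3 m/s.
After the first burn: m = 5450 × exp(−1890/8760.3) = 5450 × 0.80594 = 4,392.37 kg.
After the second burn: m = 4,392.37 × exp(−900/8760.3) = 4,392.37 × 0.90237 = 3,963.54 kg.
Second-burn propellant = 4,392.37 − 3,963.54 = 428.83 kg.

propellant for the second burn ≈ 429 kg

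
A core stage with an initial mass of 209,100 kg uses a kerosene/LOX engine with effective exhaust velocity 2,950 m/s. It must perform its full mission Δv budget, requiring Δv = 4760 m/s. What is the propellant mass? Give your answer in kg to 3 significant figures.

m₀/m_f = exp(Δv / v_e) = exp(4760 / 2950.0) = exp(1.6136) = 5.0206.
m_f = 209,100 / 5.0206 = 41,648.4 kg, so propellant = m₀ − m_f = 209,100 − 41,648.4 = 167,451.6 kg.

propellant mass ≈ 167000 kg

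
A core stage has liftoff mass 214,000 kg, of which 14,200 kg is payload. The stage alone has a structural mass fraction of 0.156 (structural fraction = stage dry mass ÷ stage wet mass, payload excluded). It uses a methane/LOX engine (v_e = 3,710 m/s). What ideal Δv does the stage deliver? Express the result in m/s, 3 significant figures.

Stage wet mass = m₀ − payload = 214,000 − 14,200 = 199,800 kg.
Stage dry mass = ε × stage wet mass = 0.156 × 199,800 = 31,168.8 kg.
Burnout mass m_f = stage dry + payload = 31,168.8 + 14,200 = 45,368.8 kg.
By the Tsiolkovsky rocket equation, Δv = v_e · ln(214,000/45,368.8) = 3710.0 × ln(4.717) = 3710.0 × 1.5512 ≈ 5755 m/s.

Δv ≈ 5750 m/s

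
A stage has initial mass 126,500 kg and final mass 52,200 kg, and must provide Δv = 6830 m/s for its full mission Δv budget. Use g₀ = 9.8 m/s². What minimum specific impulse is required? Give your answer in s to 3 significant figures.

Isp ≈ 787 s

ln(m₀/m_f) = ln(126500/52200) = ln(2.423) = 0.8852.
By the Tsiolkovsky rocket equation, v_e = Δv / ln(m₀/m_f) = 6830 / 0.8852 = 7716.1 m/s.
Isp = v_e / g₀ = 7716.1 / 9.8 = 787.4 s.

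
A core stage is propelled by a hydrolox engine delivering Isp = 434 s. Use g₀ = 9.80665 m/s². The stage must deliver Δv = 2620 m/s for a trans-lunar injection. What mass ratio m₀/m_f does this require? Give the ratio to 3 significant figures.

mass ratio ≈ 1.85

v_e = Isp · g₀ = 434 × 9.80665 = 4256.1 m/s.
Using Δv = v_e ln(m₀/m_f): m₀/m_f = exp(Δv / v_e) = exp(2620 / 4256.1) = exp(0.6156) = 1.8507.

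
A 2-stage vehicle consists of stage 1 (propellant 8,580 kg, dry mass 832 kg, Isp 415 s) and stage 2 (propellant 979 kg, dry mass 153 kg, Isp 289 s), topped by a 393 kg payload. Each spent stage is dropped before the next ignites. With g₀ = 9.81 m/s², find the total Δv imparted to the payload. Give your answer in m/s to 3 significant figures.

Ignition mass of stage 1 = 8,580+832 + 979+153 + 393 = 10,937 kg.
Stage 1: m₀ = 10,937 kg, m_f = 10,937 − 8,580 = 2,357 kg; Δv = 415×9.81×ln(4.64) = 4071.2×1.5348 ≈ 6248 m/s.
Stage 2: m₀ = 1,525 kg, m_f = 1,525 − 979 = 546 kg; Δv = 289×9.81×ln(2.793) = 2835.1×1.0271 ≈ 2912 m/s.
Total Δv = 6248 + 2912 = 9160 m/s.

Δv ≈ 9160 m/s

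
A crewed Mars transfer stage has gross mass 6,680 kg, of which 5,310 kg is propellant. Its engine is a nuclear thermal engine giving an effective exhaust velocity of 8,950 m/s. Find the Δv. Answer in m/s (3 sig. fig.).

Δv ≈ 14200 m/s

m_f = m₀ − m_prop = 6,680 − 5,310 = 1,370 kg.
By the Tsiolkovsky rocket equation, Δv = v_e · ln(m₀/m_f) = 8950.0 × ln(4.876) = 8950.0 × 1.5843 ≈ 14179.5 m/s.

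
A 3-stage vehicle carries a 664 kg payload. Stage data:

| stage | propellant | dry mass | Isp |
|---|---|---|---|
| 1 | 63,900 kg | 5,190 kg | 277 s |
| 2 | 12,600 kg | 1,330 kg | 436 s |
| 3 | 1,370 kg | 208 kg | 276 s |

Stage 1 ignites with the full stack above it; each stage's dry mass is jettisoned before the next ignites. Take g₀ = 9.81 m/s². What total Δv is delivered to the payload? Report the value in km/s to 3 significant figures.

Δv ≈ 12.8 km/s

Ignition mass of stage 1 = 63,900+5,190 + 12,600+1,330 + 1,370+208 + 664 = 85,262 kg.
Stage 1: m₀ = 85,262 kg, m_f = 85,262 − 63,900 = 21,362 kg; Δv = 277×9.81×ln(3.991) = 2717.4×1.3841 ≈ 3761 m/s.
Stage 2: m₀ = 16,172 kg, m_f = 16,172 − 12,600 = 3,572 kg; Δv = 436×9.81×ln(4.527) = 4277.2×1.5102 ≈ 6459 m/s.
Stage 3: m₀ = 2,242 kg, m_f = 2,242 − 1,370 = 872 kg; Δv = 276×9.81×ln(2.571) = 2707.6×0.9443 ≈ 2557 m/s.
Total Δv = 3761 + 6459 + 2557 = 12777 m/s.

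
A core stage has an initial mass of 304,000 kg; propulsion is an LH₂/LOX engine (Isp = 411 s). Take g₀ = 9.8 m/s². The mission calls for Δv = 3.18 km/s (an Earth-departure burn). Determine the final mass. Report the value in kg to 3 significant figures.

v_e = Isp · g₀ = 411 × 9.8 = 4027.8 m/s.
From the ideal rocket equation, m₀/m_f = exp(Δv / v_e) = exp(3180 / 4027.8) = exp(0.7895) = 2.2023.
m_f = m₀ / 2.2023 = 304,000 / 2.2023 = 138,038 kg.

final mass ≈ 138000 kg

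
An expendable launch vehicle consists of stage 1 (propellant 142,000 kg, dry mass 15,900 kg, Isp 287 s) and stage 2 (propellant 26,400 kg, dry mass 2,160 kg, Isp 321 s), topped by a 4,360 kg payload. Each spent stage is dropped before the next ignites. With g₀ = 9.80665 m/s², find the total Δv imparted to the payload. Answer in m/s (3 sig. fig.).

Ignition mass of stage 1 = 142,000+15,900 + 26,400+2,160 + 4,360 = 190,820 kg.
Stage 1: m₀ = 190,820 kg, m_f = 190,820 − 142,000 = 48,820 kg; Δv = 287×9.80665×ln(3.909) = 2814.5×1.3632 ≈ 3837 m/s.
Stage 2: m₀ = 32,920 kg, m_f = 32,920 − 26,400 = 6,520 kg; Δv = 321×9.80665×ln(5.049) = 3147.9×1.6192 ≈ 5097 m/s.
Total Δv = 3837 + 5097 = 8934 m/s.

Δv ≈ 8930 m/s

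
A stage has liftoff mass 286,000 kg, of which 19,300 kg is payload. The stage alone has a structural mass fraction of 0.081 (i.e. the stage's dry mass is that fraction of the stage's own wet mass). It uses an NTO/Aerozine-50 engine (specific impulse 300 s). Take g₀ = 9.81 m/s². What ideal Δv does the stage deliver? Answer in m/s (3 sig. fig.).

Stage wet mass = m₀ − payload = 286,000 − 19,300 = 266,700 kg.
Stage dry mass = ε × stage wet mass = 0.081 × 266,700 = 21,602.7 kg.
Burnout mass m_f = stage dry + payload = 21,602.7 + 19,300 = 40,902.7 kg.
v_e = Isp · g₀ = 300 × 9.81 = 2943.0 m/s.
From the ideal rocket equation, Δv = v_e · ln(286,000/40,902.7) = 2943.0 × ln(6.992) = 2943.0 × 1.9448 ≈ 5724 m/s.

Δv ≈ 5720 m/s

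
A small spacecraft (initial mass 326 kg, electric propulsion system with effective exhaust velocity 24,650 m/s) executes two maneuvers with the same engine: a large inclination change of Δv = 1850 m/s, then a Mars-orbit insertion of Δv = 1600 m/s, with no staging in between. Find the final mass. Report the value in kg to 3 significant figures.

After the first burn: m = 326 × exp(−1850/24650.0) = 326 × 0.92770 = 302.43 kg.
After the second burn: m = 302.43 × exp(−1600/24650.0) = 302.43 × 0.93715 = 283.422 kg.

final mass ≈ 283 kg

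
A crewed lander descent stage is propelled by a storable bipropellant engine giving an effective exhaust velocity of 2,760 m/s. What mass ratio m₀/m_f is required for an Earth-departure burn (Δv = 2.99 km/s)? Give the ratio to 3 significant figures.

mass ratio ≈ 2.95

Rocket equation: m₀/m_f = exp(Δv / v_e) = exp(2990 / 2760.0) = exp(1.0833) = 2.9545.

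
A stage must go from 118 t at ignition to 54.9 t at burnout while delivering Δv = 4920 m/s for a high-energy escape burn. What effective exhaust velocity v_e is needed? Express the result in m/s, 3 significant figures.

v_e ≈ 6430 m/s

ln(m₀/m_f) = ln(118000/54900) = ln(2.149) = 0.7652.
From the ideal rocket equation, v_e = Δv / ln(m₀/m_f) = 4920 / 0.7652 = 6429.9 m/s.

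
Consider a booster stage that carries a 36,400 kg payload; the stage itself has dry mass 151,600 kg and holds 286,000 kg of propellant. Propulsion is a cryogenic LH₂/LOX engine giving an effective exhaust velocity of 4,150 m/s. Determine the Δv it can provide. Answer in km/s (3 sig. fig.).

Δv ≈ 3.84 km/s

m₀ = payload + dry + propellant = 36,400 + 151,600 + 286,000 = 474,000 kg.
m_f = payload + dry = 36,400 + 151,600 = 188,000 kg.
By the Tsiolkovsky rocket equation, Δv = v_e · ln(m₀/m_f) = 4150.0 × ln(2.521) = 4150.0 × 0.9248 ≈ 3837.8 m/s.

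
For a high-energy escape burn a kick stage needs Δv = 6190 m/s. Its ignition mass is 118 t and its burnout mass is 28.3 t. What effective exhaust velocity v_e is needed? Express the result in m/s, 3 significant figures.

v_e ≈ 4340 m/s

ln(m₀/m_f) = ln(118000/28300) = ln(4.17) = 1.4278.
v_e = Δv / ln(m₀/m_f) = 6190 / 1.4278 = 4335.3 m/s.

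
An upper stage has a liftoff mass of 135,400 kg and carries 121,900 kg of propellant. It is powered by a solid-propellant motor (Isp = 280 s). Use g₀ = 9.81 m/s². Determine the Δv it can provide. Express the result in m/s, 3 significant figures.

Δv ≈ 6330 m/s

v_e = Isp · g₀ = 280 × 9.81 = 2746.8 m/s.
m_f = m₀ − m_prop = 135,400 − 121,900 = 13,500 kg.
By the Tsiolkovsky rocket equation, Δv = v_e · ln(m₀/m_f) = 2746.8 × ln(10.03) = 2746.8 × 2.3055 ≈ 6332.9 m/s.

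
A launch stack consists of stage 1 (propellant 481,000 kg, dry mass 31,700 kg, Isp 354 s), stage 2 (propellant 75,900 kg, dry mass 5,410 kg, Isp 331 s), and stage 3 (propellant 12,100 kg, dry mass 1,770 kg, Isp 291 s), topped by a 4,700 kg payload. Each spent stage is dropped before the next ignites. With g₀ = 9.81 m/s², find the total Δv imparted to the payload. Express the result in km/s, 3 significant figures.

Ignition mass of stage 1 = 481,000+31,700 + 75,900+5,410 + 12,100+1,770 + 4,700 = 612,580 kg.
Stage 1: m₀ = 612,580 kg, m_f = 612,580 − 481,000 = 131,580 kg; Δv = 354×9.81×ln(4.656) = 3472.7×1.5381 ≈ 5341 m/s.
Stage 2: m₀ = 99,880 kg, m_f = 99,880 − 75,900 = 23,980 kg; Δv = 331×9.81×ln(4.165) = 3247.1×1.4267 ≈ 4633 m/s.
Stage 3: m₀ = 18,570 kg, m_f = 18,570 − 12,100 = 6,470 kg; Δv = 291×9.81×ln(2.87) = 2854.7×1.0544 ≈ 3010 m/s.
Total Δv = 5341 + 4633 + 3010 = 12984 m/s.

Δv ≈ 13.0 km/s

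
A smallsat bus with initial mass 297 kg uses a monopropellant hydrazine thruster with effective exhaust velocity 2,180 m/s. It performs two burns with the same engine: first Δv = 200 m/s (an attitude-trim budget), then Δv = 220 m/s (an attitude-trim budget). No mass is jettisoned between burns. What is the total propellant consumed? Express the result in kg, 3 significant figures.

total propellant consumed ≈ 52.0 kg

After the first burn: m = 297 × exp(−200/2180.0) = 297 × 0.91234 = 270.965 kg.
After the second burn: m = 270.965 × exp(−220/2180.0) = 270.965 × 0.90401 = 244.955 kg.
Total propellant = m₀ − m_final = 297 − 244.955 = 52.045 kg.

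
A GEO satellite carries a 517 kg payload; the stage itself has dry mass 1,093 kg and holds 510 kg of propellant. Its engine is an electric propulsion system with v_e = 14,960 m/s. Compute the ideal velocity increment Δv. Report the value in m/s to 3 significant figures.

m₀ = payload + dry + propellant = 517 + 1,093 + 510 = 2,120 kg.
m_f = payload + dry = 517 + 1,093 = 1,610 kg.
Using Δv = v_e ln(m₀/m_f): Δv = v_e · ln(m₀/m_f) = 14960.0 × ln(1.317) = 14960.0 × 0.2752 ≈ 4116.7 m/s.

Δv ≈ 4120 m/s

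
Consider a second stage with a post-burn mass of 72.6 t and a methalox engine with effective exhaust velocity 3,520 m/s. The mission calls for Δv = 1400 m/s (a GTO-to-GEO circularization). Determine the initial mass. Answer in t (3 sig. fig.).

Using Δv = v_e ln(m₀/m_f): m₀/m_f = exp(Δv / v_e) = exp(1400 / 3520.0) = exp(0.3977) = 1.4884.
m₀ = m_f × 1.4884 = 72.6 × 1.4884 = 108.058 t.

initial mass ≈ 108 t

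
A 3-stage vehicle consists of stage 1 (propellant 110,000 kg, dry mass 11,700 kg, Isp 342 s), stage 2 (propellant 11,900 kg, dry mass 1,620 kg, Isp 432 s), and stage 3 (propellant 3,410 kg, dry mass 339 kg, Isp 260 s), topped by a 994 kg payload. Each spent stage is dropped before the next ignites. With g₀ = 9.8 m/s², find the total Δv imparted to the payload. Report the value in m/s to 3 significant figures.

Ignition mass of stage 1 = 110,000+11,700 + 11,900+1,620 + 3,410+339 + 994 = 139,963 kg.
Stage 1: m₀ = 139,963 kg, m_f = 139,963 − 110,000 = 29,963 kg; Δv = 342×9.8×ln(4.671) = 3351.6×1.5414 ≈ 5166 m/s.
Stage 2: m₀ = 18,263 kg, m_f = 18,263 − 11,900 = 6,363 kg; Δv = 432×9.8×ln(2.87) = 4233.6×1.0544 ≈ 4464 m/s.
Stage 3: m₀ = 4,743 kg, m_f = 4,743 − 3,410 = 1,333 kg; Δv = 260×9.8×ln(3.558) = 2548.0×1.2692 ≈ 3234 m/s.
Total Δv = 5166 + 4464 + 3234 = 12864 m/s.

Δv ≈ 12900 m/s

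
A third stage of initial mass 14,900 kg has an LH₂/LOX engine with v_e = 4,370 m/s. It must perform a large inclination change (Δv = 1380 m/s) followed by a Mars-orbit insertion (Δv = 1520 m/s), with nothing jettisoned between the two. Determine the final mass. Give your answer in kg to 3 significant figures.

After the first burn: m = 14900 × exp(−1380/4370.0) = 14900 × 0.72921 = 10,865.2 kg.
After the second burn: m = 10,865.2 × exp(−1520/4370.0) = 10,865.2 × 0.70622 = 7,673.22 kg.

final mass ≈ 7670 kg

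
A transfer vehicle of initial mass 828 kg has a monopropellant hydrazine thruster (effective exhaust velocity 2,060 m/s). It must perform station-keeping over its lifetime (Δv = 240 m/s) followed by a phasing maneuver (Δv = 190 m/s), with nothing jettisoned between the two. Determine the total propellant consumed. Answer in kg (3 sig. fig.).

After the first burn: m = 828 × exp(−240/2060.0) = 828 × 0.89003 = 736.945 kg.
After the second burn: m = 736.945 × exp(−190/2060.0) = 736.945 × 0.91189 = 672.013 kg.
Total propellant = m₀ − m_final = 828 − 672.013 = 155.987 kg.

total propellant consumed ≈ 156 kg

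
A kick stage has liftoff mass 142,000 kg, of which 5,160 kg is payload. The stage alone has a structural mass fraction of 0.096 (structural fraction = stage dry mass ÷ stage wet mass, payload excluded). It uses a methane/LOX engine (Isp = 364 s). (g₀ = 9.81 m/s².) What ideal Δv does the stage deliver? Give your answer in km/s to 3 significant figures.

Stage wet mass = m₀ − payload = 142,000 − 5,160 = 136,840 kg.
Stage dry mass = ε × stage wet mass = 0.096 × 136,840 = 13,136.6 kg.
Burnout mass m_f = stage dry + payload = 13,136.6 + 5,160 = 18,296.6 kg.
v_e = Isp · g₀ = 364 × 9.81 = 3570.8 m/s.
Δv = v_e · ln(142,000/18,296.6) = 3570.8 × ln(7.761) = 3570.8 × 2.0491 ≈ 7317 m/s.

Δv ≈ 7.32 km/s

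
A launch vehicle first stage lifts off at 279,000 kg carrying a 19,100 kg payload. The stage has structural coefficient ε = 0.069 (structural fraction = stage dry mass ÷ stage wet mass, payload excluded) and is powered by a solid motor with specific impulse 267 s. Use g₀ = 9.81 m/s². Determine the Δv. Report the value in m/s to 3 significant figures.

Stage wet mass = m₀ − payload = 279,000 − 19,100 = 259,900 kg.
Stage dry mass = ε × stage wet mass = 0.069 × 259,900 = 17,933.1 kg.
Burnout mass m_f = stage dry + payload = 17,933.1 + 19,100 = 37,033.1 kg.
v_e = Isp · g₀ = 267 × 9.81 = 2619.3 m/s.
From the ideal rocket equation, Δv = v_e · ln(279,000/37,033.1) = 2619.3 × ln(7.534) = 2619.3 × 2.0194 ≈ 5289 m/s.

Δv ≈ 5290 m/s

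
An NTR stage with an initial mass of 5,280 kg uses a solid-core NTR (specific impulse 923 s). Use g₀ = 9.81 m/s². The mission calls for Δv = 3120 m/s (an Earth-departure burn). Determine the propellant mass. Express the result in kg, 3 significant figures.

propellant mass ≈ 1540 kg

v_e = Isp · g₀ = 923 × 9.81 = 9054.6 m/s.
By the Tsiolkovsky rocket equation, m₀/m_f = exp(Δv / v_e) = exp(3120 / 9054.6) = exp(0.3446) = 1.4114.
m_f = 5,280 / 1.4114 = 3,740.97 kg, so propellant = m₀ − m_f = 5,280 − 3,740.97 = 1,539.03 kg.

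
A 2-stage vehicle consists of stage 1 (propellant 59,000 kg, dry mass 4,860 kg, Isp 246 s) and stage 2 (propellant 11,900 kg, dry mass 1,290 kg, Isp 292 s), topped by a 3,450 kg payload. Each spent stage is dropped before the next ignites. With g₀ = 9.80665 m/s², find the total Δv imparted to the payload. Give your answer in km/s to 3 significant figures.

Δv ≈ 6.78 km/s

Ignition mass of stage 1 = 59,000+4,860 + 11,900+1,290 + 3,450 = 80,500 kg.
Stage 1: m₀ = 80,500 kg, m_f = 80,500 − 59,000 = 21,500 kg; Δv = 246×9.80665×ln(3.744) = 2412.4×1.3202 ≈ 3185 m/s.
Stage 2: m₀ = 16,640 kg, m_f = 16,640 − 11,900 = 4,740 kg; Δv = 292×9.80665×ln(3.511) = 2863.5×1.2558 ≈ 3596 m/s.
Total Δv = 3185 + 3596 = 6781 m/s.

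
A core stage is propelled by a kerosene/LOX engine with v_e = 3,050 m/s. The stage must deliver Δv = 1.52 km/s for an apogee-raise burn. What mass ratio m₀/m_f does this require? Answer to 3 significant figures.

mass ratio ≈ 1.65

By the Tsiolkovsky rocket equation, m₀/m_f = exp(Δv / v_e) = exp(1520 / 3050.0) = exp(0.4984) = 1.6460.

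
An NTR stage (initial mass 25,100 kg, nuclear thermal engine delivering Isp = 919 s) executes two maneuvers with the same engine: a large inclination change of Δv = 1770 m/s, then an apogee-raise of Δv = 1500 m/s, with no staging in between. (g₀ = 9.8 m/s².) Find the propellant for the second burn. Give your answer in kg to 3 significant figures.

propellant for the second burn ≈ 3160 kg

v_e = Isp · g₀ = 919 × 9.8 = 9006.2 m/s.
After the first burn: m = 25100 × exp(−1770/9006.2) = 25100 × 0.82158 = 20,621.7 kg.
After the second burn: m = 20,621.7 × exp(−1500/9006.2) = 20,621.7 × 0.84658 = 17,457.9 kg.
Second-burn propellant = 20,621.7 − 17,457.9 = 3,163.8 kg.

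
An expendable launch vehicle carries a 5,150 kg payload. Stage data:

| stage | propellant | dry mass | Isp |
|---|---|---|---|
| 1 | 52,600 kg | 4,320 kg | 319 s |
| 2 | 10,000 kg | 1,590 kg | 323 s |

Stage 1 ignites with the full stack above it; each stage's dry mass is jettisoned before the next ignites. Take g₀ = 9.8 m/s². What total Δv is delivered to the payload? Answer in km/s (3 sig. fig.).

Δv ≈ 6.79 km/s

Ignition mass of stage 1 = 52,600+4,320 + 10,000+1,590 + 5,150 = 73,660 kg.
Stage 1: m₀ = 73,660 kg, m_f = 73,660 − 52,600 = 21,060 kg; Δv = 319×9.8×ln(3.498) = 3126.2×1.2521 ≈ 3914 m/s.
Stage 2: m₀ = 16,740 kg, m_f = 16,740 − 10,000 = 6,740 kg; Δv = 323×9.8×ln(2.484) = 3165.4×0.9097 ≈ 2880 m/s.
Total Δv = 3914 + 2880 = 6794 m/s.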